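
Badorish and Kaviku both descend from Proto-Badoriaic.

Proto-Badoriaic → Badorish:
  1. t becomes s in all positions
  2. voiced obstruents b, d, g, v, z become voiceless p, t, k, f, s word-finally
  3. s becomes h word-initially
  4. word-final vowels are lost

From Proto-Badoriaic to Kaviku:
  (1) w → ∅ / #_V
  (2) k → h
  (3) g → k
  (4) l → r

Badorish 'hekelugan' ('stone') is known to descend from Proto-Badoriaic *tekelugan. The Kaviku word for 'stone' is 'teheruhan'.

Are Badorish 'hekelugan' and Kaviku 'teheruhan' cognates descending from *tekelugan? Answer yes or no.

Derive the expected Kaviku reflex of *tekelugan:
Kaviku: start from *tekelugan.
  rule 1: no change — tekelugan
  rule 2 (unconditioned shift): tekelugan → tehelugan
  rule 3 (unconditioned shift): tehelugan → tehelukan
  rule 4 (unconditioned shift): tehelukan → teherukan
  ⇒ Kaviku teherukan
The regular Kaviku reflex would be 'teherukan', but the attested form is 'teheruhan'. The correspondence is irregular, so they are not cognates (the Kaviku form has a different source).

no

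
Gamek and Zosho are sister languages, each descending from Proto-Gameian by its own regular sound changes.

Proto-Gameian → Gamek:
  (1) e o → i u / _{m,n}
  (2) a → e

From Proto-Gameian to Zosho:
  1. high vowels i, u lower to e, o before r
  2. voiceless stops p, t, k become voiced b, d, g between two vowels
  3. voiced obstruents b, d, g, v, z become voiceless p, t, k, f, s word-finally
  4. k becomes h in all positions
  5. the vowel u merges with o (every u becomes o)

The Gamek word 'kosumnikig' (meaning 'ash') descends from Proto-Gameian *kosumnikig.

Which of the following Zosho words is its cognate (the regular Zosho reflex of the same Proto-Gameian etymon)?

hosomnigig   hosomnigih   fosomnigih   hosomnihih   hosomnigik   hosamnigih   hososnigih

hosomnigih

Zosho: *kosumnikig > kosumnigig > kosumnigik > hosumnigih > hosomnigih  (by intervocalic voicing, final devoicing, unconditioned shift, vowel merger)
Among the options, 'hosomnigih' alone shows every Zosho change applied in order.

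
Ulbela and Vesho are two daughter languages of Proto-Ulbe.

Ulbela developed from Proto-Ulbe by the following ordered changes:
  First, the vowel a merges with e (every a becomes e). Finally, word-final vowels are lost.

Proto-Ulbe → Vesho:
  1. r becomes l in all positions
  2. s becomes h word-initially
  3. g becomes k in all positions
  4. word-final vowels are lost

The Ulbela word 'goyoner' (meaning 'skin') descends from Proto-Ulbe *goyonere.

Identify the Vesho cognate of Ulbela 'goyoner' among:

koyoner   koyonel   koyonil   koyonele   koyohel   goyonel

Vesho: *goyonere > goyonele > koyonele > koyonel  (by unconditioned shift, unconditioned shift, apocope)

koyonel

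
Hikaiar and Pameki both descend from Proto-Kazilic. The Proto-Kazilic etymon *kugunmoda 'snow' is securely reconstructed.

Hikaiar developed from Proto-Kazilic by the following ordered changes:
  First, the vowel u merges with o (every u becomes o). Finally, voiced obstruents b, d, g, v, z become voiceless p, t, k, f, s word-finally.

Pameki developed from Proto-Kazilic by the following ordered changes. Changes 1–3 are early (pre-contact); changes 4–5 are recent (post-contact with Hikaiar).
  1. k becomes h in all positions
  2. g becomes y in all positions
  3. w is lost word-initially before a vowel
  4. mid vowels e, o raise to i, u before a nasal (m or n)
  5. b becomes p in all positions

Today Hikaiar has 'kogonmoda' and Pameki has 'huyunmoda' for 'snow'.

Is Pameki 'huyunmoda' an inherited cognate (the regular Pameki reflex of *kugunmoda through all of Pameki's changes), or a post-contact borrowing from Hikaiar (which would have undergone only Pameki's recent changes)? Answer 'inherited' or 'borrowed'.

inherited

If inherited, *kugunmoda would pass through all of Pameki's changes:
Pameki: *kugunmoda > hugunmoda > huyunmoda  (by unconditioned shift, unconditioned shift)
If borrowed from Hikaiar 'kogonmoda' after the early changes, it would undergo only the recent ones:
  rule 4 (pre-nasal raising): kogonmoda → kogunmoda
  rule 5 (unconditioned shift): no change (kogunmoda)
  ⇒ as a loan: kogunmoda
Pameki 'huyunmoda' matches the inherited outcome exactly, so it is an inherited cognate, not a loan.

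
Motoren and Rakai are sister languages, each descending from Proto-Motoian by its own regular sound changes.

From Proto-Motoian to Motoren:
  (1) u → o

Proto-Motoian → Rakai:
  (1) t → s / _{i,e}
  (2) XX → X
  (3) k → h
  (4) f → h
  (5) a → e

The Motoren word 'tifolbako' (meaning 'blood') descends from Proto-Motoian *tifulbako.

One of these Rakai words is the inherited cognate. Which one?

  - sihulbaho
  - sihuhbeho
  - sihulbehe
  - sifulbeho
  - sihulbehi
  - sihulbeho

sihulbeho

Rakai: start from *tifulbako.
  rule 1 (palatalisation): tifulbako → sifulbako
  rule 2: no change — sifulbako
  rule 3 (unconditioned shift): sifulbako → sifulbaho
  rule 4 (unconditioned shift): sifulbaho → sihulbaho
  rule 5 (vowel merger): sihulbaho → sihulbeho
  ⇒ Rakai sihulbeho
Among the options, 'sihulbeho' alone shows every Rakai change applied in order.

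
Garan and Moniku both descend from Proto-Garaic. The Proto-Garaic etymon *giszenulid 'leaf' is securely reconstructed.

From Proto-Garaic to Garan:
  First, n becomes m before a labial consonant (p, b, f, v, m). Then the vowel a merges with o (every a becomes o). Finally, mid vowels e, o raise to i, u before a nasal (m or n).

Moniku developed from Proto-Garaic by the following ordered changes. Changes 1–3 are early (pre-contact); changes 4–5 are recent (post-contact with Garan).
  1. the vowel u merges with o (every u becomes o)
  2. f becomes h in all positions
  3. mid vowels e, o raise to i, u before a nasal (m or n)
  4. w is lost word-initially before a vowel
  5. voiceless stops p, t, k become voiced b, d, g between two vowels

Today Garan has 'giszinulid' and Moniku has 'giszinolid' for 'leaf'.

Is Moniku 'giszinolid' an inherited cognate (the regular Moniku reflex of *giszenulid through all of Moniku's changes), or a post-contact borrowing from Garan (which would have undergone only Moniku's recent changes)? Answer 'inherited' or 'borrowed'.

inherited

If inherited, *giszenulid would pass through all of Moniku's changes:
Moniku: start from *giszenulid.
  rule 1 (vowel merger): giszenulid → giszenolid
  rule 2: no change — giszenolid
  rule 3 (pre-nasal raising): giszenolid → giszinolid
  rule 4: no change — giszinolid
  rule 5: no change — giszinolid
  ⇒ Moniku giszinolid
If borrowed from Garan 'giszinulid' after the early changes, it would undergo only the recent ones:
  rule 4 (glide loss): no change (giszinulid)
  rule 5 (intervocalic voicing): no change (giszinulid)
  ⇒ as a loan: giszinulid
Moniku 'giszinolid' matches the inherited outcome exactly, so it is an inherited cognate, not a loan.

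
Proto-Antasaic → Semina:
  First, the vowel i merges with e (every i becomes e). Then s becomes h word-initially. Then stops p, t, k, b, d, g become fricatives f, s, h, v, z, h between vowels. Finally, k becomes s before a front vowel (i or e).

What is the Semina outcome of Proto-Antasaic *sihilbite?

Semina: start from *sihilbite.
  rule 1 (vowel merger): sihilbite → sehelbete
  rule 2 (debuccalisation): sehelbete → hehelbete
  rule 3 (intervocalic lenition): hehelbete → hehelbese
  rule 4: no change — hehelbese
  ⇒ Semina hehelbese

hehelbese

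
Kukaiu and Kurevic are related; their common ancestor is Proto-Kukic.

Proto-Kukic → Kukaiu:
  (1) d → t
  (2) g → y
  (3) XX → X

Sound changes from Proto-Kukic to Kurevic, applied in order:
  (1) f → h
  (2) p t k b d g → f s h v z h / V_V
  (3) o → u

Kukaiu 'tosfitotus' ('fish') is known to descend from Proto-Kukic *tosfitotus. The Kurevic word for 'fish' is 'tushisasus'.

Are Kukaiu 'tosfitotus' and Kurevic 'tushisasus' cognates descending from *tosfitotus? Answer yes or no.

Derive the expected Kurevic reflex of *tosfitotus:
Kurevic: *tosfitotus
  tosfitotus → toshitotus   [unconditioned shift]
  toshitotus → toshisosus   [intervocalic lenition]
  toshisosus → tushisusus   [vowel merger]
  giving Kurevic tushisusus.
The regular Kurevic reflex would be 'tushisusus', but the attested form is 'tushisasus'. The correspondence is irregular, so they are not cognates (the Kurevic form has a different source).

no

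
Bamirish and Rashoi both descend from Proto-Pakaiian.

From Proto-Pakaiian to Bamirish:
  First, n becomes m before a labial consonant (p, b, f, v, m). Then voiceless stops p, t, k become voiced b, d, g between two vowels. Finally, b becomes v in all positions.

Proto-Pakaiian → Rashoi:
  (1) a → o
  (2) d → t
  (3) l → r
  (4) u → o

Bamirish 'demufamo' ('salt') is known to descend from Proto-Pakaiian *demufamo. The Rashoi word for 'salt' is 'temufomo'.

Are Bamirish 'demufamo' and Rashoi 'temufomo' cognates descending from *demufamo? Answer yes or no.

no

Derive the expected Rashoi reflex of *demufamo:
Rashoi: *demufamo > demufomo > temufomo > temofomo  (by vowel merger, unconditioned shift, vowel merger)
The regular Rashoi reflex would be 'temofomo', but the attested form is 'temufomo'. The correspondence is irregular, so they are not cognates (the Rashoi form has a different source).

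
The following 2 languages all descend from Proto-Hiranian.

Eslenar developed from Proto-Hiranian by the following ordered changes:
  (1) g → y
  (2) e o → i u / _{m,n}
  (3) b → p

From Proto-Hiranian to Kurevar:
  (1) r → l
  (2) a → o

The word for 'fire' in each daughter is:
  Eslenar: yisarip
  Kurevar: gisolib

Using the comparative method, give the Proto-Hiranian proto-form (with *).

Position 7: Eslenar has p, Kurevar has b. Kurevar preserves b here (none of its changes turn any other segment into b), so the proto-segment is *b.
Position 4: Eslenar has a, Kurevar has o. Eslenar preserves a here (none of its changes turn any other segment into a), so the proto-segment is *a.
Continuing position by position gives *gisarib; check it forward:
Eslenar: *gisarib > yisarib > yisarip  (by unconditioned shift, unconditioned shift)
Kurevar: *gisarib
  gisarib → gisalib   [unconditioned shift]
  gisalib → gisolib   [vowel merger]
  giving Kurevar gisolib.
No other proto-form is consistent with every reflex, so the reconstruction is *gisarib.

*gisarib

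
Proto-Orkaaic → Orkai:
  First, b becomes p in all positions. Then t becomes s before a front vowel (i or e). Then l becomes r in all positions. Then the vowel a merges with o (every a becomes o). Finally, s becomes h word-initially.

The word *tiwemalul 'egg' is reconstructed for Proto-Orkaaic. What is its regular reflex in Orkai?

hiwemorur

Orkai: *tiwemalul
  tiwemalul (rule 1 does not apply)
  tiwemalul → siwemalul   [palatalisation]
  siwemalul → siwemarur   [unconditioned shift]
  siwemarur → siwemorur   [vowel merger]
  siwemorur → hiwemorur   [debuccalisation]
  giving Orkai hiwemorur.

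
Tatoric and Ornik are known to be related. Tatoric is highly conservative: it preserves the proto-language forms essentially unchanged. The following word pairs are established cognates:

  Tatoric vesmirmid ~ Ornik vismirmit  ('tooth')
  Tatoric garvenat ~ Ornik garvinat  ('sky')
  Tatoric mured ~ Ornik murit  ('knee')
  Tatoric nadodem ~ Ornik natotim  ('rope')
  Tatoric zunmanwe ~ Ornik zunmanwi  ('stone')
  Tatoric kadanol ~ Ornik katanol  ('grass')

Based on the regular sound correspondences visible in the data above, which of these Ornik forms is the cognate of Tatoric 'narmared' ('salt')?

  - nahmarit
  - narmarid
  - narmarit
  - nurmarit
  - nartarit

narmarit

vesmirmid ~ vismirmit, mured ~ murit — Tatoric e corresponds to Ornik i after a consonant, before a consonant other than r, m, n, p, b, f, v.
vesmirmid ~ vismirmit, mured ~ murit — Tatoric d corresponds to Ornik t word-finally.
Applying these to Tatoric 'narmared':
  narmared → narmarid   (e→i after a consonant, before a consonant other than r, m, n, p, b, f, v)
  narmarid → narmarit   (d→t word-finally)
So the Ornik cognate is 'narmarit'.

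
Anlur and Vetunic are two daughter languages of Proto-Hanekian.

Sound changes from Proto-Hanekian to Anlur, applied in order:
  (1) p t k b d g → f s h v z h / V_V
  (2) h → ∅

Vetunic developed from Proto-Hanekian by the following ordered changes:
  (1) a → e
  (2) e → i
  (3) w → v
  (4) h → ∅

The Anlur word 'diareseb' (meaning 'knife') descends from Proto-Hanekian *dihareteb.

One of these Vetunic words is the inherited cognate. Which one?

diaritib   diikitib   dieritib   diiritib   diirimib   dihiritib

Vetunic: *dihareteb > dihereteb > dihiritib > diiritib  (by vowel merger, vowel merger, h-loss)
Only 'diiritib' matches the regular Vetunic development of *dihareteb.

diiritib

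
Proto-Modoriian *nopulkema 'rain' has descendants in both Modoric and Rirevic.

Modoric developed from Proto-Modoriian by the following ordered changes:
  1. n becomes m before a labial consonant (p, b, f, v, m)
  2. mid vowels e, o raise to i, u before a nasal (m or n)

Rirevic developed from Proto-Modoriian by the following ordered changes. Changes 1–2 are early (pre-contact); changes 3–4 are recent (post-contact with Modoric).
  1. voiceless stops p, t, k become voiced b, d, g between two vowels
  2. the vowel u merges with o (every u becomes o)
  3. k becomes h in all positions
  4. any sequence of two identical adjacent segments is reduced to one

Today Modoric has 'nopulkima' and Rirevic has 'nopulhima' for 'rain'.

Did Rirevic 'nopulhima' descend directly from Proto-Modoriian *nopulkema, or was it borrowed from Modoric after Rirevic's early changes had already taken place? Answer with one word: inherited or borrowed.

borrowed

If inherited, *nopulkema would pass through all of Rirevic's changes:
Rirevic: *nopulkema
  nopulkema → nobulkema   [intervocalic voicing]
  nobulkema → nobolkema   [vowel merger]
  nobolkema → nobolhema   [unconditioned shift]
  nobolhema (rule 4 does not apply)
  giving Rirevic nobolhema.
If borrowed from Modoric 'nopulkima' after the early changes, it would undergo only the recent ones:
  rule 3 (unconditioned shift): nopulkima → nopulhima
  rule 4 (degemination): no change (nopulhima)
  ⇒ as a loan: nopulhima
Rirevic 'nopulhima' matches the loan outcome 'nopulhima', not the inherited 'nobolhema' — it skipped the early Rirevic changes, so it was borrowed from Modoric.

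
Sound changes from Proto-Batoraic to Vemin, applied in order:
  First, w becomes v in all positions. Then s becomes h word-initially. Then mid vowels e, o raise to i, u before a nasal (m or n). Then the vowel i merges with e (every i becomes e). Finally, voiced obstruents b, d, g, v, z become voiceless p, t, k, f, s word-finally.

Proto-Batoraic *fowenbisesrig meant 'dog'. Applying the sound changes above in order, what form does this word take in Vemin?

Vemin: start from *fowenbisesrig.
  rule 1 (unconditioned shift): fowenbisesrig → fovenbisesrig
  rule 2: no change — fovenbisesrig
  rule 3 (pre-nasal raising): fovenbisesrig → fovinbisesrig
  rule 4 (vowel merger): fovinbisesrig → fovenbesesreg
  rule 5 (final devoicing): fovenbesesreg → fovenbesesrek
  ⇒ Vemin fovenbesesrek

fovenbesesrek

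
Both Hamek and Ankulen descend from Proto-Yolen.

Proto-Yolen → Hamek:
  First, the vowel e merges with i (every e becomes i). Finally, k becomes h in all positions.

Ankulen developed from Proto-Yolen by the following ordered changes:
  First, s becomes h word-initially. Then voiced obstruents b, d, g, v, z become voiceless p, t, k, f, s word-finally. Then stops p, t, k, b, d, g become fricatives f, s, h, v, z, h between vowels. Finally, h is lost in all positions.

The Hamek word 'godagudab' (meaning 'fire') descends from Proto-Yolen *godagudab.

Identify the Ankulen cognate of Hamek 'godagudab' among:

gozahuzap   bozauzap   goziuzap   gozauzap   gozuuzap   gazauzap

Ankulen: *godagudab
  godagudab (rule 1 does not apply)
  godagudab → godagudap   [final devoicing]
  godagudap → gozahuzap   [intervocalic lenition]
  gozahuzap → gozauzap   [h-loss]
  giving Ankulen gozauzap.
The other candidates each miss or misapply at least one Ankulen change.

gozauzap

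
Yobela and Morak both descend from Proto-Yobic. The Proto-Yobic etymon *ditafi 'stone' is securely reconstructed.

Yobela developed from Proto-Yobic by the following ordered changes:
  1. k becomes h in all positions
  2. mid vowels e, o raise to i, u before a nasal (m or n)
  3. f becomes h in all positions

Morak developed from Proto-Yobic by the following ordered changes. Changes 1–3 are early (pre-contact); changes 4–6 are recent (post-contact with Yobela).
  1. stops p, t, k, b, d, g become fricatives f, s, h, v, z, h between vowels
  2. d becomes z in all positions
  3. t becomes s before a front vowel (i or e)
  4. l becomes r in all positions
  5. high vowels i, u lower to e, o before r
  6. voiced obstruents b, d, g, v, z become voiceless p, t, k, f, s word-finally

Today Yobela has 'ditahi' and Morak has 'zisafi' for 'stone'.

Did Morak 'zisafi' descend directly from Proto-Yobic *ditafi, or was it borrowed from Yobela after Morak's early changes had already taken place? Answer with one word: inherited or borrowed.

If inherited, *ditafi would pass through all of Morak's changes:
Morak: *ditafi
  ditafi → disafi   [intervocalic lenition]
  disafi → zisafi   [unconditioned shift]
  zisafi (rule 3 does not apply)
  zisafi (rule 4 does not apply)
  zisafi (rule 5 does not apply)
  zisafi (rule 6 does not apply)
  giving Morak zisafi.
If borrowed from Yobela 'ditahi' after the early changes, it would undergo only the recent ones:
  rule 4 (unconditioned shift): no change (ditahi)
  rule 5 (pre-rhotic lowering): no change (ditahi)
  rule 6 (final devoicing): no change (ditahi)
  ⇒ as a loan: ditahi
Morak 'zisafi' matches the inherited outcome exactly, so it is an inherited cognate, not a loan.

inherited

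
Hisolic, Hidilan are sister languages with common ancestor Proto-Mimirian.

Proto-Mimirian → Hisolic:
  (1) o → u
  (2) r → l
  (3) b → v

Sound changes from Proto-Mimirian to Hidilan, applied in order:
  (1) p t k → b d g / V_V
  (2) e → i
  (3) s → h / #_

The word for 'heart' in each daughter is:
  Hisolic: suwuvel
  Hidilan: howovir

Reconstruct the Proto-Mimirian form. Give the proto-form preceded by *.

Position 7: Hisolic has l, Hidilan has r. Hidilan preserves r here (none of its changes turn any other segment into r), so the proto-segment is *r.
Position 4: Hisolic has u, Hidilan has o. Hidilan preserves o here (none of its changes turn any other segment into o), so the proto-segment is *o.
This points to *sowover. Verify forward in each daughter:
Hisolic: start from *sowover.
  rule 1 (vowel merger): sowover → suwuver
  rule 2 (unconditioned shift): suwuver → suwuvel
  rule 3: no change — suwuvel
  ⇒ Hisolic suwuvel
Hidilan: *sowover > sowovir > howovir  (by vowel merger, debuccalisation)
No other proto-form is consistent with every reflex, so the reconstruction is *sowover.

*sowover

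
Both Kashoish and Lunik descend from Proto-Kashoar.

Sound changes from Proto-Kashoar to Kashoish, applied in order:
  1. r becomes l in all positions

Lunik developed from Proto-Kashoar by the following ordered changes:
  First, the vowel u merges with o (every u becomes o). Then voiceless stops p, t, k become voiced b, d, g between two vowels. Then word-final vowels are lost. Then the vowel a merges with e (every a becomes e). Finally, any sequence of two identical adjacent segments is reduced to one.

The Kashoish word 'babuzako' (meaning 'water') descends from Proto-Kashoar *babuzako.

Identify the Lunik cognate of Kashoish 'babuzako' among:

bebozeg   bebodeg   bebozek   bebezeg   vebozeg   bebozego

bebozeg

Lunik: *babuzako
  babuzako → babozako   [vowel merger]
  babozako → babozago   [intervocalic voicing]
  babozago → babozag   [apocope]
  babozag → bebozeg   [vowel merger]
  bebozeg (rule 5 does not apply)
  giving Lunik bebozeg.
The other candidates each miss or misapply at least one Lunik change.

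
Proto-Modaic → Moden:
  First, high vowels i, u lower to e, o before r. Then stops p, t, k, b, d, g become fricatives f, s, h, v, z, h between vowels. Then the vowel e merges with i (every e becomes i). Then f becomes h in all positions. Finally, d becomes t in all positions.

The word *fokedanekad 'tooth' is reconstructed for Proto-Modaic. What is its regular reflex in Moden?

Moden: *fokedanekad > fohezanehad > fohizanihad > hohizanihad > hohizanihat  (by intervocalic lenition, vowel merger, unconditioned shift, unconditioned shift)

hohizanihat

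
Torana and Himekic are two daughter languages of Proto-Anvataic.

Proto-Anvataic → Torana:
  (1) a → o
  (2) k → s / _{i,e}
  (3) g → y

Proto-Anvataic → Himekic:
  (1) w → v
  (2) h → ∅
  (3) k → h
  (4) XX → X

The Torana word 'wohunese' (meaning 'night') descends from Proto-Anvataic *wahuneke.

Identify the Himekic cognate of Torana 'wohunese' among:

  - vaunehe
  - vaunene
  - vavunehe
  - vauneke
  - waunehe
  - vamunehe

vaunehe

Himekic: *wahuneke
  wahuneke → vahuneke   [unconditioned shift]
  vahuneke → vauneke   [h-loss]
  vauneke → vaunehe   [unconditioned shift]
  vaunehe (rule 4 does not apply)
  giving Himekic vaunehe.
Among the options, 'vaunehe' alone shows every Himekic change applied in order.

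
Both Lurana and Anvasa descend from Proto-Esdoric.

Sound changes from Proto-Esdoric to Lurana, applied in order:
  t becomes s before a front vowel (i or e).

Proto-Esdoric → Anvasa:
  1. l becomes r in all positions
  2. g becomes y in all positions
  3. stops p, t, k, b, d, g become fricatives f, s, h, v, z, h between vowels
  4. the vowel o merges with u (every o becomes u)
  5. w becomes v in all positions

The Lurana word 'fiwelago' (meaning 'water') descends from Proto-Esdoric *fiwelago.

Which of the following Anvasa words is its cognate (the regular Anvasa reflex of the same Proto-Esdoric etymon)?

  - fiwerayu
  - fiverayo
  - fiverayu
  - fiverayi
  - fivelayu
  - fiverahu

Anvasa: start from *fiwelago.
  rule 1 (unconditioned shift): fiwelago → fiwerago
  rule 2 (unconditioned shift): fiwerago → fiwerayo
  rule 3: no change — fiwerayo
  rule 4 (vowel merger): fiwerayo → fiwerayu
  rule 5 (unconditioned shift): fiwerayu → fiverayu
  ⇒ Anvasa fiverayu
Among the options, 'fiverayu' alone shows every Anvasa change applied in order.

fiverayu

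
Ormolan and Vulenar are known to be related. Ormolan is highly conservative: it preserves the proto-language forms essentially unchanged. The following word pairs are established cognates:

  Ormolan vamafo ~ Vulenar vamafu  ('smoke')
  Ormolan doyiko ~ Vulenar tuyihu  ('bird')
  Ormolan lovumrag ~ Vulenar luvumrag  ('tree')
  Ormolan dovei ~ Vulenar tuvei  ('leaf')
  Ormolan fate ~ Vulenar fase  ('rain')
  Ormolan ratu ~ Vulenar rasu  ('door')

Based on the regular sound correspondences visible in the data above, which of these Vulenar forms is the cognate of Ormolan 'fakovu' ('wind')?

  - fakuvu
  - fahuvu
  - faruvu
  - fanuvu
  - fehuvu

fahuvu

doyiko ~ tuyihu — Ormolan k corresponds to Vulenar h between vowels (before a back vowel).
lovumrag ~ luvumrag, dovei ~ tuvei — Ormolan o corresponds to Vulenar u after a consonant, before a labial obstruent.
Applying these to Ormolan 'fakovu':
  fakovu → fahovu   (k→h between vowels (before a back vowel))
  fahovu → fahuvu   (o→u after a consonant, before a labial obstruent)
So the Vulenar cognate is 'fahuvu'.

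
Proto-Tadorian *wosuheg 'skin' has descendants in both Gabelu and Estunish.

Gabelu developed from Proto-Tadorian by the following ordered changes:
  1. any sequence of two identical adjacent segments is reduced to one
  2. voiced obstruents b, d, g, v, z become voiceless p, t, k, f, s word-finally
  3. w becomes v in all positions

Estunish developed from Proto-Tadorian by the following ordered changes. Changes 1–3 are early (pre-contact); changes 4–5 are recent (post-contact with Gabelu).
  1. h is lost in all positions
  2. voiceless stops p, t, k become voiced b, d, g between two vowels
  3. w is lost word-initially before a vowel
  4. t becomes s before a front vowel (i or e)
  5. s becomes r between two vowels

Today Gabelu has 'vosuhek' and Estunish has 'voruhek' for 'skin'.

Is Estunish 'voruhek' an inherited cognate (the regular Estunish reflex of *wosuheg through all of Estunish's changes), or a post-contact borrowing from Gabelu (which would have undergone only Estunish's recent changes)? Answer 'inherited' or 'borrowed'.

borrowed

If inherited, *wosuheg would pass through all of Estunish's changes:
Estunish: start from *wosuheg.
  rule 1 (h-loss): wosuheg → wosueg
  rule 2: no change — wosueg
  rule 3 (glide loss): wosueg → osueg
  rule 4: no change — osueg
  rule 5 (rhotacism): osueg → orueg
  ⇒ Estunish orueg
If borrowed from Gabelu 'vosuhek' after the early changes, it would undergo only the recent ones:
  rule 4 (palatalisation): no change (vosuhek)
  rule 5 (rhotacism): vosuhek → voruhek
  ⇒ as a loan: voruhek
Estunish 'voruhek' matches the loan outcome 'voruhek', not the inherited 'orueg' — it skipped the early Estunish changes, so it was borrowed from Gabelu.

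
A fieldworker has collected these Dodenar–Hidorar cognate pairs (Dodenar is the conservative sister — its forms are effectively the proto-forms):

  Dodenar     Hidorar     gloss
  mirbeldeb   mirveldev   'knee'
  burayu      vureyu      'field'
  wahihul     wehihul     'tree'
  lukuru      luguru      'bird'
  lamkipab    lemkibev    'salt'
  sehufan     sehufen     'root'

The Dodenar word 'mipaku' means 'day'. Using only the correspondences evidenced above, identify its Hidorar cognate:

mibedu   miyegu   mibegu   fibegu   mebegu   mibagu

mibegu

lamkipab ~ lemkibev — Dodenar p corresponds to Hidorar b between vowels (before a back vowel).
burayu ~ vureyu, wahihul ~ wehihul — Dodenar a corresponds to Hidorar e after a consonant, before a consonant other than r, m, n, p, b, f, v.
lukuru ~ luguru — Dodenar k corresponds to Hidorar g between vowels (before a back vowel).
Applying these to Dodenar 'mipaku':
  mipaku → mibaku   (p→b between vowels (before a back vowel))
  mibaku → mibeku   (a→e after a consonant, before a consonant other than r, m, n, p, b, f, v)
  mibeku → mibegu   (k→g between vowels (before a back vowel))
So the Hidorar cognate is 'mibegu'.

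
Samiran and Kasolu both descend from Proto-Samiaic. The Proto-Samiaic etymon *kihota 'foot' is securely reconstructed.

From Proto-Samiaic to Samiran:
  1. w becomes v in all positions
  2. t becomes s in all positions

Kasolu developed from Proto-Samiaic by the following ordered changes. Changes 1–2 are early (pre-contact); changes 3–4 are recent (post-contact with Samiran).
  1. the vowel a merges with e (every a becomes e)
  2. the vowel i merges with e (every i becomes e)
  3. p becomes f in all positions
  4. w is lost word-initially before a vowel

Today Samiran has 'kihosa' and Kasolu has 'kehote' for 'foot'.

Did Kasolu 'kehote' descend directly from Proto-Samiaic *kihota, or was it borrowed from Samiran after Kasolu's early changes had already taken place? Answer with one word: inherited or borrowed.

If inherited, *kihota would pass through all of Kasolu's changes:
Kasolu: *kihota > kihote > kehote  (by vowel merger, vowel merger)
If borrowed from Samiran 'kihosa' after the early changes, it would undergo only the recent ones:
  rule 3 (unconditioned shift): no change (kihosa)
  rule 4 (glide loss): no change (kihosa)
  ⇒ as a loan: kihosa
Kasolu 'kehote' matches the inherited outcome exactly, so it is an inherited cognate, not a loan.

inherited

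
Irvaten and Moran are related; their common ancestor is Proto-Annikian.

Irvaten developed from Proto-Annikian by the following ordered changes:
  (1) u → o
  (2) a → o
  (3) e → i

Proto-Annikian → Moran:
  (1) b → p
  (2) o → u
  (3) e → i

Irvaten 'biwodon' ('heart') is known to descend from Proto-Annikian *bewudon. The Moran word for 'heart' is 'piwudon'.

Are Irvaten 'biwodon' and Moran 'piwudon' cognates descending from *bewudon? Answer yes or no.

Derive the expected Moran reflex of *bewudon:
Moran: start from *bewudon.
  rule 1 (unconditioned shift): bewudon → pewudon
  rule 2 (vowel merger): pewudon → pewudun
  rule 3 (vowel merger): pewudun → piwudun
  ⇒ Moran piwudun
The regular Moran reflex would be 'piwudun', but the attested form is 'piwudon'. The correspondence is irregular, so they are not cognates (the Moran form has a different source).

no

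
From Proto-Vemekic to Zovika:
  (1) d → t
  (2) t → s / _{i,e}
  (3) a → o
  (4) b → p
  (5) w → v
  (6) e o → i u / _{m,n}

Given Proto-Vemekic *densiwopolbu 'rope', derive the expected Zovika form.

sinsivopolpu

Zovika: *densiwopolbu
  densiwopolbu → tensiwopolbu   [unconditioned shift]
  tensiwopolbu → sensiwopolbu   [palatalisation]
  sensiwopolbu (rule 3 does not apply)
  sensiwopolbu → sensiwopolpu   [unconditioned shift]
  sensiwopolpu → sensivopolpu   [unconditioned shift]
  sensivopolpu → sinsivopolpu   [pre-nasal raising]
  giving Zovika sinsivopolpu.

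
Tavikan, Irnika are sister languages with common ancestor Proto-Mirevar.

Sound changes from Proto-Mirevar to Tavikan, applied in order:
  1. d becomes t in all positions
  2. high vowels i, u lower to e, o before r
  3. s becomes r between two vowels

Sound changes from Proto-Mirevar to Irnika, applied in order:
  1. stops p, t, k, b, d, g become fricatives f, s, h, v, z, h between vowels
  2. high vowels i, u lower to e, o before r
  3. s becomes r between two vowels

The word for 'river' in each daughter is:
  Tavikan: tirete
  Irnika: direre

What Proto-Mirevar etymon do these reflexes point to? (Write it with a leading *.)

*disete

Position 5: Tavikan has t, Irnika has r. Taking the neighbouring segments as reconstructed: Tavikan t could go back to *t or *d; Irnika r could go back to *t or *s or *r — the one source consistent with every daughter is *t.
Position 3: Tavikan has r, Irnika has r. Taking the neighbouring segments as reconstructed: Tavikan r can only go back to *s; Irnika r could go back to *t or *s — the one source consistent with every daughter is *s.
Position 1: Tavikan has t, Irnika has d. Irnika preserves d here (none of its changes turn any other segment into d), so the proto-segment is *d.
Verify the candidate proto-form against each daughter:
Tavikan: *disete > tisete > tirete  (by unconditioned shift, rhotacism)
Irnika: *disete
  disete → disese   [intervocalic lenition]
  disese (rule 2 does not apply)
  disese → direre   [rhotacism]
  giving Irnika direre.
No other proto-form is consistent with every reflex, so the reconstruction is *disete.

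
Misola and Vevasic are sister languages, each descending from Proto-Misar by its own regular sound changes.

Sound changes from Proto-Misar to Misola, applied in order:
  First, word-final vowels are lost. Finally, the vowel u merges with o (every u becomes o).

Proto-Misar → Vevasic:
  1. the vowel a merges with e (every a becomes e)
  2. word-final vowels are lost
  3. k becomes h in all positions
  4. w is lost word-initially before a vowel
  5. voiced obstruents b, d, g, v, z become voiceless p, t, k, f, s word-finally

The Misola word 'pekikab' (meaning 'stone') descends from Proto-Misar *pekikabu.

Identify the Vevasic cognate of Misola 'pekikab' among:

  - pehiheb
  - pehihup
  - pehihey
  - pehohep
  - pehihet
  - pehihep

pehihep

Vevasic: *pekikabu > pekikebu > pekikeb > pehiheb > pehihep  (by vowel merger, apocope, unconditioned shift, final devoicing)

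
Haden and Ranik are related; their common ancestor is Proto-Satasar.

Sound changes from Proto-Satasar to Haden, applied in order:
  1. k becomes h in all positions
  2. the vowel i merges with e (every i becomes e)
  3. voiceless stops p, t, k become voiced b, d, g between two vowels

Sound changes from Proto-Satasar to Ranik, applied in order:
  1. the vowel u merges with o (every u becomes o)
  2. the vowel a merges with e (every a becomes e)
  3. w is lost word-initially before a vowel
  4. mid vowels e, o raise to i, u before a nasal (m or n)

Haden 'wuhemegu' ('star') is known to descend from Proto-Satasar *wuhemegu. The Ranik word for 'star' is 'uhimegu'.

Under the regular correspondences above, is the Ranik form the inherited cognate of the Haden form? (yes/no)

no

Derive the expected Ranik reflex of *wuhemegu:
Ranik: *wuhemegu > wohemego > ohemego > ohimego  (by vowel merger, glide loss, pre-nasal raising)
The regular Ranik reflex would be 'ohimego', but the attested form is 'uhimegu'. The correspondence is irregular, so they are not cognates (the Ranik form has a different source).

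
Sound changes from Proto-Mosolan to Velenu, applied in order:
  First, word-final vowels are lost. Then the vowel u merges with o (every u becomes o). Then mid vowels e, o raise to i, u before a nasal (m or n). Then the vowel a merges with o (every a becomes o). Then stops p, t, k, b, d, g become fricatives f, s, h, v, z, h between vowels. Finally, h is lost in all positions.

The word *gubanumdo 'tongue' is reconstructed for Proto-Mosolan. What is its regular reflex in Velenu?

govonumd

Velenu: *gubanumdo > gubanumd > gobanomd > gobanumd > gobonumd > govonumd  (by apocope, vowel merger, pre-nasal raising, vowel merger, intervocalic lenition)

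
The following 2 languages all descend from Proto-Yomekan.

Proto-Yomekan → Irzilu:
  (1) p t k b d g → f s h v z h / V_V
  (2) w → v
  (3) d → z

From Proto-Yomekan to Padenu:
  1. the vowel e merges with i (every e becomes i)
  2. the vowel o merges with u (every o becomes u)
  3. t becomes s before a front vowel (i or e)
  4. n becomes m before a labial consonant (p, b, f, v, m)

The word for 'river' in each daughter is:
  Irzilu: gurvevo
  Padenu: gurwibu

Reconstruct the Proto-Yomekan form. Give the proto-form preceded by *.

*gurwebo

Position 4: Irzilu has v, Padenu has w. Padenu preserves w here (none of its changes turn any other segment into w), so the proto-segment is *w.
Position 7: Irzilu has o, Padenu has u. Irzilu preserves o here (none of its changes turn any other segment into o), so the proto-segment is *o.
This points to *gurwebo. Verify forward in each daughter:
Irzilu: *gurwebo
  gurwebo → gurwevo   [intervocalic lenition]
  gurwevo → gurvevo   [unconditioned shift]
  gurvevo (rule 3 does not apply)
  giving Irzilu gurvevo.
Padenu: *gurwebo > gurwibo > gurwibu  (by vowel merger, vowel merger)
No other proto-form is consistent with every reflex, so the reconstruction is *gurwebo.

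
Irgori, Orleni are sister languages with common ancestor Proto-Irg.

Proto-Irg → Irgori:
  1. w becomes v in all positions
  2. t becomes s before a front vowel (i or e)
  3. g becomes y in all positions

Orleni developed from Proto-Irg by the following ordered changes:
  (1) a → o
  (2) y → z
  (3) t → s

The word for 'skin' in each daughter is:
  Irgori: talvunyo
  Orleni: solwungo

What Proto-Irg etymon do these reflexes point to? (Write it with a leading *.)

Position 7: Irgori has y, Orleni has g. Orleni preserves g here (none of its changes turn any other segment into g), so the proto-segment is *g.
Position 1: Irgori has t, Orleni has s. Irgori preserves t here (none of its changes turn any other segment into t), so the proto-segment is *t.
This points to *talwungo. Verify forward in each daughter:
Irgori: *talwungo
  talwungo → talvungo   [unconditioned shift]
  talvungo (rule 2 does not apply)
  talvungo → talvunyo   [unconditioned shift]
  giving Irgori talvunyo.
Orleni: start from *talwungo.
  rule 1 (vowel merger): talwungo → tolwungo
  rule 2: no change — tolwungo
  rule 3 (unconditioned shift): tolwungo → solwungo
  ⇒ Orleni solwungo
Only *talwungo yields all of Irgori talvunyo, Orleni solwungo.

*talwungo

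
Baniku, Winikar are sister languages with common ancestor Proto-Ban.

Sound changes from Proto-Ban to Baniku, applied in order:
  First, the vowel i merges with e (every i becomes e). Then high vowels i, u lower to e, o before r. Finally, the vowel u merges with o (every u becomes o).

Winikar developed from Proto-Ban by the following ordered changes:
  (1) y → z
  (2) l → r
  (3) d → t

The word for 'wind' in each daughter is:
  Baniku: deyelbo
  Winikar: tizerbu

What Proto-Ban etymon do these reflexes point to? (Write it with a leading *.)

*diyelbu

Position 2: Baniku has e, Winikar has i. Winikar preserves i here (none of its changes turn any other segment into i), so the proto-segment is *i.
Position 7: Baniku has o, Winikar has u. Winikar preserves u here (none of its changes turn any other segment into u), so the proto-segment is *u.
Position 3: Baniku has y, Winikar has z. Baniku preserves y here (none of its changes turn any other segment into y), so the proto-segment is *y.
Verify the candidate proto-form against each daughter:
Baniku: start from *diyelbu.
  rule 1 (vowel merger): diyelbu → deyelbu
  rule 2: no change — deyelbu
  rule 3 (vowel merger): deyelbu → deyelbo
  ⇒ Baniku deyelbo
Winikar: start from *diyelbu.
  rule 1 (unconditioned shift): diyelbu → dizelbu
  rule 2 (unconditioned shift): dizelbu → dizerbu
  rule 3 (unconditioned shift): dizerbu → tizerbu
  ⇒ Winikar tizerbu
*diyelbu is the unique common source.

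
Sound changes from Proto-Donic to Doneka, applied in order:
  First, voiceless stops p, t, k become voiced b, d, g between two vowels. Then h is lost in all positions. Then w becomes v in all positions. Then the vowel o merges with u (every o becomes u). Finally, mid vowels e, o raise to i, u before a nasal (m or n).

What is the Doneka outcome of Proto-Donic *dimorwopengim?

Doneka: *dimorwopengim > dimorwobengim > dimorvobengim > dimurvubengim > dimurvubingim  (by intervocalic voicing, unconditioned shift, vowel merger, pre-nasal raising)

dimurvubingim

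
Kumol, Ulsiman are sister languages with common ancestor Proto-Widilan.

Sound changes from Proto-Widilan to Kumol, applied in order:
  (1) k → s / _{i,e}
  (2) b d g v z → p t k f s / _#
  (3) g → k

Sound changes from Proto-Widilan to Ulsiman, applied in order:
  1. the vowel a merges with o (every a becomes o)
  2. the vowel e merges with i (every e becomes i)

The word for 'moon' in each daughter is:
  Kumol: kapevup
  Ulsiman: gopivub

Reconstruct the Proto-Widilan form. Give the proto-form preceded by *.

*gapevub

Position 4: Kumol has e, Ulsiman has i. Kumol preserves e here (none of its changes turn any other segment into e), so the proto-segment is *e.
Position 1: Kumol has k, Ulsiman has g. Ulsiman preserves g here (none of its changes turn any other segment into g), so the proto-segment is *g.
Verify the candidate proto-form against each daughter:
Kumol: *gapevub
  gapevub (rule 1 does not apply)
  gapevub → gapevup   [final devoicing]
  gapevup → kapevup   [unconditioned shift]
  giving Kumol kapevup.
Ulsiman: start from *gapevub.
  rule 1 (vowel merger): gapevub → gopevub
  rule 2 (vowel merger): gopevub → gopivub
  ⇒ Ulsiman gopivub
No other proto-form is consistent with every reflex, so the reconstruction is *gapevub.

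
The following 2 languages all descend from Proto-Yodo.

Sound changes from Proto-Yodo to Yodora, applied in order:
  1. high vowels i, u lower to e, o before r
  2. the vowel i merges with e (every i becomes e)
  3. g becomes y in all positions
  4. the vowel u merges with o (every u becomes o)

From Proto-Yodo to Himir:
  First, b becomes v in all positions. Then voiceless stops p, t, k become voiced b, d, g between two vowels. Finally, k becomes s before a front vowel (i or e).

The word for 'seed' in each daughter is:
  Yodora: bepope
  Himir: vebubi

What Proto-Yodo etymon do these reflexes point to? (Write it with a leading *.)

Position 5: Yodora has p, Himir has b. Yodora preserves p here (none of its changes turn any other segment into p), so the proto-segment is *p.
Position 1: Yodora has b, Himir has v. Yodora preserves b here (none of its changes turn any other segment into b), so the proto-segment is *b.
Continuing position by position gives *bepupi; check it forward:
Yodora: *bepupi
  bepupi (rule 1 does not apply)
  bepupi → bepupe   [vowel merger]
  bepupe (rule 3 does not apply)
  bepupe → bepope   [vowel merger]
  giving Yodora bepope.
Himir: start from *bepupi.
  rule 1 (unconditioned shift): bepupi → vepupi
  rule 2 (intervocalic voicing): vepupi → vebubi
  rule 3: no change — vebubi
  ⇒ Himir vebubi
*bepupi is the unique common source.

*bepupi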